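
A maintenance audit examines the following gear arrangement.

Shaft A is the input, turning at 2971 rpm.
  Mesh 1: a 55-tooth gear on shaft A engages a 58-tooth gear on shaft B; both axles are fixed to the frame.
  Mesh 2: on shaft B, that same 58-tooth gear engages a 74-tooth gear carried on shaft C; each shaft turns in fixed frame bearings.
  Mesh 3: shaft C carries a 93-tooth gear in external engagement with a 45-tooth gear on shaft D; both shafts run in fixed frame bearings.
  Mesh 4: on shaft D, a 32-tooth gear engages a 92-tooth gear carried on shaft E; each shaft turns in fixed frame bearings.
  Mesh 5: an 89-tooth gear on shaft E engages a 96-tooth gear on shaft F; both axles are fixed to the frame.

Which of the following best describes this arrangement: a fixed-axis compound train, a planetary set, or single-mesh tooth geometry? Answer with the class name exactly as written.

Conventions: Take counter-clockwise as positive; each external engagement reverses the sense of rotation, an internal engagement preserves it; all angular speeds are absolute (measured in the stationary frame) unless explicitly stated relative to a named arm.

topology: fixed-axis compound train — 5 meshes, A→F
classification: fixed-axis compound train

fixed-axis compound train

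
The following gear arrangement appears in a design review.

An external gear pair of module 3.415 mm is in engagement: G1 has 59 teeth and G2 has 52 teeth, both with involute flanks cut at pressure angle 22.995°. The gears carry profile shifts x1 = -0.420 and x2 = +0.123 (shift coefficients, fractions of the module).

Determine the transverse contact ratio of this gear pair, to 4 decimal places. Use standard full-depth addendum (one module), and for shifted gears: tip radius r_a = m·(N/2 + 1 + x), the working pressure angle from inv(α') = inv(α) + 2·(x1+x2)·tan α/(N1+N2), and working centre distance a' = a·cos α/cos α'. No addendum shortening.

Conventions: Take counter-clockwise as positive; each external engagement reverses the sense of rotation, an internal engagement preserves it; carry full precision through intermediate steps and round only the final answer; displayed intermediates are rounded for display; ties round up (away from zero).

1.6598

recognized (one external pair, fixed centres): single-mesh tooth geometry, m = 3.415, N1 = 59, N2 = 52
base radii: r_b1 = 92.737395, r_b2 = 81.734653
tip radii: r_a1 = 102.723200, r_a2 = 92.625045
inv(α') = inv(22.995°) + 2·(-0.420+0.123)·tan α/(59+52) = 0.02076241  ⇒  α' = 22.24567°
a' = a·cos α / cos α' = 189.5325·cos 22.995°/cos 22.24567° = 188.502456
action lengths: √(r_a1²−r_b1²) = 44.179536, √(r_a2²−r_b2²) = 43.575744
base pitch p_b = π·m·cos α = 9.876038
CR = (44.179536 + 43.575744 − 188.502456·sin 22.24567°)/9.876038 = 1.659801
contact ratio ≈ 1.6598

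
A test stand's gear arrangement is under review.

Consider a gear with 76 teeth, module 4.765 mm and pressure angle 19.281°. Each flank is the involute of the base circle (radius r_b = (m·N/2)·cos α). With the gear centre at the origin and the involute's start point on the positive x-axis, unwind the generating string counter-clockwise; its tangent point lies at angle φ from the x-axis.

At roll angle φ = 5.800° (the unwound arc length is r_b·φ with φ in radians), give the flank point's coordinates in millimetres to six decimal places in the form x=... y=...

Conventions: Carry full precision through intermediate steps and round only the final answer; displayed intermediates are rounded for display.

x=171.787338 y=0.059037

class = single-mesh tooth geometry [base-circle involute, m = 4.765, 76T]
pitch radius r_p = m·N/2 = 4.765·76/2 = 181.070000
base radius r_b = r_p·cos α = 181.070000·cos 19.281° = 170.913875
roll angle φ = 5.800° = 0.10122910 rad
x = r_b·(cos φ + φ·sin φ) = 171.787338
y = r_b·(sin φ − φ·cos φ) = 0.059037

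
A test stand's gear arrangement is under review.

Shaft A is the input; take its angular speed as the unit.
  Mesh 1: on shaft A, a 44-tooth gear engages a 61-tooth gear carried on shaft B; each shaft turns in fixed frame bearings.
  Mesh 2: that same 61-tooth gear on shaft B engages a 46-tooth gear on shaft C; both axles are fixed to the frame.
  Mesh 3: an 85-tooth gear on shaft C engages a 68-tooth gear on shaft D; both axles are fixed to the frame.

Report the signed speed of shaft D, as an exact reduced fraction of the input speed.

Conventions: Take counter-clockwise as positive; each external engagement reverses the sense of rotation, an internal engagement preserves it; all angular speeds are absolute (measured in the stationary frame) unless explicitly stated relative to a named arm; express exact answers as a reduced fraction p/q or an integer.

-55/46

3-mesh fixed-axis compound train (all bearings frame-fixed)
mesh 1 [44T→61T]: |ω|/ω_in = 1×44/61 = 44/61, sense flips to −
mesh 2 [61T→46T]: |ω|/ω_in = (44/61)×61/46 = 22/23, sense flips to +
mesh 3 [85T→68T]: |ω|/ω_in = (22/23)×85/68 = 55/46, sense flips to −
signed output speed (× input speed) = -55/46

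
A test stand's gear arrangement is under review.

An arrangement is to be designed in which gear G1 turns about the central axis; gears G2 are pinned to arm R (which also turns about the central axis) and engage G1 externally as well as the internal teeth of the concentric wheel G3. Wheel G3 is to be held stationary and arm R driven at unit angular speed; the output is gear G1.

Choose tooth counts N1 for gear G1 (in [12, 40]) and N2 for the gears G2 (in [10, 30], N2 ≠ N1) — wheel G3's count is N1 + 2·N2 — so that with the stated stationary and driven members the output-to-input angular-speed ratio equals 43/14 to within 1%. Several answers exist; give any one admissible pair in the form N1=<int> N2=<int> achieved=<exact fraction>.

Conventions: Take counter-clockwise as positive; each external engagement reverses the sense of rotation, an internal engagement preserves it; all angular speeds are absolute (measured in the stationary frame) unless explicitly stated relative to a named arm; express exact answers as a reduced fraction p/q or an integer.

N1=28 N2=15 achieved=43/14

topology: planetary set — design target 43/14, arm = carrier (Willis)
Willis with ω_ring = 0: ω_sun/ω_arm = (N1+N3)/N1; set equal to 43/14  ⇒  N3/N1 = 43/14 − 1 = 29/14
N3 = N1 + 2·N2  ⇒  N2/N1 = (N3/N1 − 1)/2 = (29/14 − 1)/2 = 15/28
smallest multiple with N1 ≥ 12 and N2 ≥ 10: k = 1  ⇒  N1 = 1·28 = 28, N2 = 1·15 = 15 (N1 ≤ 40, N2 ≤ 30, N2 ≠ N1 ✓), N3 = 28 + 2·15 = 58
check: (N1+N3)/N1 with N1 = 28, N3 = 58 gives 43/14; |achieved − target| = 0 ≤ 43/1400 ✓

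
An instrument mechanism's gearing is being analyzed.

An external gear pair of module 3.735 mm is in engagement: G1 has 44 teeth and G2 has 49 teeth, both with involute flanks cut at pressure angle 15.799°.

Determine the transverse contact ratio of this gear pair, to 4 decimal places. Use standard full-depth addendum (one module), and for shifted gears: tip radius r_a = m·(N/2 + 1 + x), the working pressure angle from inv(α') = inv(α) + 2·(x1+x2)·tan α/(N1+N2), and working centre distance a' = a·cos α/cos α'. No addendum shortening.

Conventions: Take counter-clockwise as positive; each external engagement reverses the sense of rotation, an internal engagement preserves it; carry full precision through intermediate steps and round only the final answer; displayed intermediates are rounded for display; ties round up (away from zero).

class = single-mesh tooth geometry [involute pair 44T × 49T, m = 3.735]
base radii: r_b1 = 79.065843, r_b2 = 88.050598
tip radii: r_a1 = 85.905000, r_a2 = 95.242500
no profile shift: α' = α, a' = a
action lengths: √(r_a1²−r_b1²) = 33.589604, √(r_a2²−r_b2²) = 36.307382
base pitch p_b = π·m·cos α = 11.290576
CR = (33.589604 + 36.307382 − 173.677500·sin 15.79900°)/11.290576 = 2.002639
contact ratio ≈ 2.0026

2.0026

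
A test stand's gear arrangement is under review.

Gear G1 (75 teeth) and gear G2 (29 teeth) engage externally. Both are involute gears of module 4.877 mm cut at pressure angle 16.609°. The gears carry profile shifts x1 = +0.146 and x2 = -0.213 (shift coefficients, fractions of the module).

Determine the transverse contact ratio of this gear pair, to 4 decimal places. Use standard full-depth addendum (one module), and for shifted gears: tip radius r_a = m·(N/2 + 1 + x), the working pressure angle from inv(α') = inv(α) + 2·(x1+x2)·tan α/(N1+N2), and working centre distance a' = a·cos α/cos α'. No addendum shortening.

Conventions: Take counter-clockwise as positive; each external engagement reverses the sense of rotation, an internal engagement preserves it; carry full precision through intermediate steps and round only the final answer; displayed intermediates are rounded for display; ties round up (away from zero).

1.9817

single-mesh involute tooth geometry (75T engaging 29T at module 4.877)
base radii: r_b1 = 175.257010, r_b2 = 67.766044
tip radii: r_a1 = 188.476542, r_a2 = 74.554699
inv(α') = inv(16.609°) + 2·(+0.146-0.213)·tan α/(75+29) = 0.00801793  ⇒  α' = 16.35750°
a' = a·cos α / cos α' = 253.6040·cos 16.609°/cos 16.35750° = 253.274825
action lengths: √(r_a1²−r_b1²) = 69.342535, √(r_a2²−r_b2²) = 31.083218
base pitch p_b = π·m·cos α = 14.682297
CR = (69.342535 + 31.083218 − 253.274825·sin 16.35750°)/14.682297 = 1.981707
contact ratio ≈ 1.9817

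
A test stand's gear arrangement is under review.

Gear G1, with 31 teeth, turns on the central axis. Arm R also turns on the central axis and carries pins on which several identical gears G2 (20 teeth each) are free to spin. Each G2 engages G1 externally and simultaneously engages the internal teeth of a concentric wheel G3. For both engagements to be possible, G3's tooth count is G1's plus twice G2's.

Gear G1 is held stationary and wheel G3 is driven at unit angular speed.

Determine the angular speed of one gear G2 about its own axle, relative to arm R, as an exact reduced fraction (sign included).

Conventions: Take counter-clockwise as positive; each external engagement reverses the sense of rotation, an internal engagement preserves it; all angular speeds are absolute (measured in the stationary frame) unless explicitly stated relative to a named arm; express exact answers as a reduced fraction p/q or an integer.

recognized (axles ride arm R): planetary set, 31/20/71 teeth
ring teeth: 31 + 2·20 = 71
31(ω_sun−ω_arm) = −71(ω_ring−ω_arm),  ω_sun = 0, ω_ring = 1
31(0−ω_arm) = −71(1−ω_arm)  ⇒  102·ω_arm = 71  ⇒  ω_arm = 71/102
sun–planet mesh: 31·(0−71/102) = −20·(ω_p−ω_arm)  ⇒  ω_p−ω_arm = 2201/2040
exact speed ratio = 2201/2040

2201/2040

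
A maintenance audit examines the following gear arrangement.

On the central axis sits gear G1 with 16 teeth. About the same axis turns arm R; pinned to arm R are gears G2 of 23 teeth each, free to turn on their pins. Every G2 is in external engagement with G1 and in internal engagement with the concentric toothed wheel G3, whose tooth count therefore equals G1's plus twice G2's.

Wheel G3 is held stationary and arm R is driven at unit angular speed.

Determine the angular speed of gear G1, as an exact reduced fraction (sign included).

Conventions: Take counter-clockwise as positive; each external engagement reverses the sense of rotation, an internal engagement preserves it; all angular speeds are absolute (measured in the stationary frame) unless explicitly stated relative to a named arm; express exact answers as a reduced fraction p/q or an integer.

39/8

topology: planetary set — G1 16T / G2 23T / G3 62T, arm = carrier (Willis)
ring teeth: 16 + 2·23 = 62
16(ω_sun−ω_arm) = −62(ω_ring−ω_arm),  ω_ring = 0, ω_arm = 1
ω_sun = 1 − (62/16)(0−1) = 39/8
exact speed ratio = 39/8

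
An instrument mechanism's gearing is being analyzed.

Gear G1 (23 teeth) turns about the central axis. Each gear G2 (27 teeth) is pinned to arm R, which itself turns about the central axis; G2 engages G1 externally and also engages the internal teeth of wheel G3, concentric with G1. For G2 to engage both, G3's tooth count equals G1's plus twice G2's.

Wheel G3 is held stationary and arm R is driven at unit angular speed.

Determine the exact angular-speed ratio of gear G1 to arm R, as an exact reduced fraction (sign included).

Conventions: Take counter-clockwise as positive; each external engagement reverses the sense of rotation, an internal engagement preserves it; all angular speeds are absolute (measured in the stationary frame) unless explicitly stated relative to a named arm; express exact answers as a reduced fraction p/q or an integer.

100/23

planetary set (23T centre, 27T on arm, 77T internal) — Willis relation
ring teeth: 23 + 2·27 = 77
23(ω_sun−ω_arm) = −77(ω_ring−ω_arm),  ω_ring = 0, ω_arm = 1
ω_sun = 1 − (77/23)(0−1) = 100/23
ω_out/ω_in = 100/23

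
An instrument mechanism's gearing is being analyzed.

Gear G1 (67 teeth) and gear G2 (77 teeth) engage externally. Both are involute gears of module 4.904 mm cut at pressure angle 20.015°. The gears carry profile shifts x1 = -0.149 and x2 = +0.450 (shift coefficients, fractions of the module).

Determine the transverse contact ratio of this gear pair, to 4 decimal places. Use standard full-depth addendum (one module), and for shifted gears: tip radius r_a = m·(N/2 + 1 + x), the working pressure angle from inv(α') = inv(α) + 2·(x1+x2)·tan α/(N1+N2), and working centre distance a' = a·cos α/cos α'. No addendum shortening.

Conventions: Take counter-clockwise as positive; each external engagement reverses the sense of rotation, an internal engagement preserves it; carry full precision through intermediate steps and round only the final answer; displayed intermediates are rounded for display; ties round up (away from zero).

1.7655

single-mesh involute tooth geometry (67T engaging 77T at module 4.904)
base radii: r_b1 = 154.361747, r_b2 = 177.400814
tip radii: r_a1 = 168.457304, r_a2 = 195.914800
inv(α') = inv(20.015°) + 2·(-0.149+0.450)·tan α/(67+77) = 0.01646193  ⇒  α' = 20.65034°
a' = a·cos α / cos α' = 353.0880·cos 20.015°/cos 20.65034° = 354.541865
action lengths: √(r_a1²−r_b1²) = 67.456017, √(r_a2²−r_b2²) = 83.135793
base pitch p_b = π·m·cos α = 14.475873
CR = (67.456017 + 83.135793 − 354.541865·sin 20.65034°)/14.475873 = 1.765536
contact ratio ≈ 1.7655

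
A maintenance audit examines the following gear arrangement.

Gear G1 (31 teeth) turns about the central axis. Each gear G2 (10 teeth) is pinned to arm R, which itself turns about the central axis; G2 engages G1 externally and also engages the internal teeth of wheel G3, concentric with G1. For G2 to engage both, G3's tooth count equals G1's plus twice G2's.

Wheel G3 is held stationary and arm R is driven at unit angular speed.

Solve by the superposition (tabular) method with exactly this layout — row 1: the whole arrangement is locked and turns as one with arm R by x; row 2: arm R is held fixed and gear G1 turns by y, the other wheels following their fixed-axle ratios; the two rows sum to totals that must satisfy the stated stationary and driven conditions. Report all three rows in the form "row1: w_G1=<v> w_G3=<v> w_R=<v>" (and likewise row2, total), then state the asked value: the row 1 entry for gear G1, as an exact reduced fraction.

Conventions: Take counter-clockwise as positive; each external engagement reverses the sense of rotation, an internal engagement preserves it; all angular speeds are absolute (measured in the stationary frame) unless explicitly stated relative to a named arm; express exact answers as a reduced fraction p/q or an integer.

planetary set (31T centre, 10T on arm, 51T internal) — Willis relation
row 1 — lock + rotate with arm: ω_sun = ω_ring = ω_arm = x
row 2: sun turns y, ring = −(31/51)·y, arm 0
boundary: total ω_ring = x − (31/51)·y = 0 and total ω_arm = x = 1  ⇒  y = 51/31, x = 1
row 2 ring = −(31/51)·51/31 = -1
totals (row 1 + row 2): sun 1 + 51/31 = 82/31, ring 1 + (-1) = 0, arm 1 + 0 = 1
asked cell (row1, sun) = 1

row1: w_G1=1 w_G3=1 w_R=1
row2: w_G1=51/31 w_G3=-1 w_R=0
total: w_G1=82/31 w_G3=0 w_R=1
asked value: 1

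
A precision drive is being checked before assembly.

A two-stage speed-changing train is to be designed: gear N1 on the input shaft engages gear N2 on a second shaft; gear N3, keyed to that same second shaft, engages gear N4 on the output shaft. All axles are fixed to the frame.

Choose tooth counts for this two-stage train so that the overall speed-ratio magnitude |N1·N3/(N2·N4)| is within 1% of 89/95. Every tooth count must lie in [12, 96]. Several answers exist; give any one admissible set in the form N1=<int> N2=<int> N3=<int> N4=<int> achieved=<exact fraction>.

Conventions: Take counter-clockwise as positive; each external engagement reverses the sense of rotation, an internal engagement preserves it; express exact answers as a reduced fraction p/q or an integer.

N1=12 N2=95 N3=89 N4=12 achieved=89/95

topology: fixed-axis compound train — 2 stages, target 89/95
target = 89/95 in lowest terms: an exact hit needs N1·N3 = k·89 and N2·N4 = k·95 for one integer k, every count in [12, 96]; additionally prefer no 1:1 stage (N1 ≠ N2, N3 ≠ N4)
k = 1…11: no 1:1-free in-range split of k·89 and k·95 into factor pairs; take k = 12
k = 12: N1·N3 = 1068 = 12·89, N2·N4 = 1140 = 95·12
achieved = 12·89/(95·12) = 89/95; |achieved − target| = 0 ≤ 89/9500 ✓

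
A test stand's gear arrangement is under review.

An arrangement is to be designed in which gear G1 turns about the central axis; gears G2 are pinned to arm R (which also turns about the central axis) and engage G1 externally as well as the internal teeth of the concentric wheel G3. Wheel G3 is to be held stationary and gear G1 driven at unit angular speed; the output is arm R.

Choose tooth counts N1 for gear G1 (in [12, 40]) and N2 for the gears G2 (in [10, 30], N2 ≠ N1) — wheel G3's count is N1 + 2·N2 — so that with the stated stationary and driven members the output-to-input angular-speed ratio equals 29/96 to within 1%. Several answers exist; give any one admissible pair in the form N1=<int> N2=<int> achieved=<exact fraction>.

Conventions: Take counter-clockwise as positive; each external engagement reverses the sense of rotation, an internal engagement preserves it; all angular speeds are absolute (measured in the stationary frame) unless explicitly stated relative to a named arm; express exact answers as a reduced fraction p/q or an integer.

N1=29 N2=19 achieved=29/96

class = planetary set [ratio 29/96 wanted; Willis about the carrier]
Willis with ω_ring = 0: ω_arm/ω_sun = N1/(N1+N3); set equal to 29/96  ⇒  N3/N1 = 1/(29/96) − 1 = 67/29
N3 = N1 + 2·N2  ⇒  N2/N1 = (N3/N1 − 1)/2 = (67/29 − 1)/2 = 19/29
smallest multiple with N1 ≥ 12 and N2 ≥ 10: k = 1  ⇒  N1 = 1·29 = 29, N2 = 1·19 = 19 (N1 ≤ 40, N2 ≤ 30, N2 ≠ N1 ✓), N3 = 29 + 2·19 = 67
check: N1/(N1+N3) with N1 = 29, N3 = 67 gives 29/96; |achieved − target| = 0 ≤ 29/9600 ✓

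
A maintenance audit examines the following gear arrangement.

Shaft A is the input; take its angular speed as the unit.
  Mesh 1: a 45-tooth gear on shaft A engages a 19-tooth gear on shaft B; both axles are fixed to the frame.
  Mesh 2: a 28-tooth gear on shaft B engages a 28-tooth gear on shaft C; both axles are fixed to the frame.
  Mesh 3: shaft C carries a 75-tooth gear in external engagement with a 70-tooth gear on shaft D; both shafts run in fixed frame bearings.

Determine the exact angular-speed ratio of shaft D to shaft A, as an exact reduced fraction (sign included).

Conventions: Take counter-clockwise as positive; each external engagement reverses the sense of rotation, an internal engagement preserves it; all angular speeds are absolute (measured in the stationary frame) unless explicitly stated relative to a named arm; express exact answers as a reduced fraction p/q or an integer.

class = fixed-axis compound train [3 meshes; 3 ratios multiply, 3 sense flips]
mesh 1 [45T→19T]: running ratio 45/19, sense −
mesh 2 [28T→28T]: running ratio 45/19, sense +
mesh 3 [75T→70T]: running ratio 675/266, sense −
ω_out/ω_in = -675/266

-675/266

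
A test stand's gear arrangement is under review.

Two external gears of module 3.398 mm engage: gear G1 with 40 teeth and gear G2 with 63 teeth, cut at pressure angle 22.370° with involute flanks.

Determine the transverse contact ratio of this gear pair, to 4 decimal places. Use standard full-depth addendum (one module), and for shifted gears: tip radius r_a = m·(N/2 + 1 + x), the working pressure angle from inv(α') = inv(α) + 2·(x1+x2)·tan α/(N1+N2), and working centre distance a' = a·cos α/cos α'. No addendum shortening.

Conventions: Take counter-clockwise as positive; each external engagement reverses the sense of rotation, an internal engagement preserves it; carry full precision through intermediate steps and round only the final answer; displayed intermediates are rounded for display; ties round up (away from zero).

1.6382

single-mesh involute tooth geometry (40T engaging 63T at module 3.398)
base radii: r_b1 = 62.845700, r_b2 = 98.981977
tip radii: r_a1 = 71.358000, r_a2 = 110.435000
no profile shift: α' = α, a' = a
action lengths: √(r_a1²−r_b1²) = 33.799145, √(r_a2²−r_b2²) = 48.974049
base pitch p_b = π·m·cos α = 9.871779
CR = (33.799145 + 48.974049 − 174.997000·sin 22.37000°)/9.871779 = 1.638179
contact ratio ≈ 1.6382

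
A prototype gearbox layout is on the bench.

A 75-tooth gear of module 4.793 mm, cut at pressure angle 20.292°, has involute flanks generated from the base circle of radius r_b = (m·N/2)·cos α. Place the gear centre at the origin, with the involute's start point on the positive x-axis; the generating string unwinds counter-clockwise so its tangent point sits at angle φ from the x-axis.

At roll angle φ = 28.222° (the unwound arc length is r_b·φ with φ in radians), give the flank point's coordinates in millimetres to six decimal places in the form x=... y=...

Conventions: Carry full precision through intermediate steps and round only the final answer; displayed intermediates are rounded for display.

class = single-mesh tooth geometry [base-circle involute, m = 4.793, 75T]
pitch radius r_p = m·N/2 = 4.793·75/2 = 179.737500
base radius r_b = r_p·cos α = 179.737500·cos 20.292° = 168.582517
roll angle φ = 28.222° = 0.49256682 rad
x = r_b·(cos φ + φ·sin φ) = 187.809595
y = r_b·(sin φ − φ·cos φ) = 6.554099

x=187.809595 y=6.554099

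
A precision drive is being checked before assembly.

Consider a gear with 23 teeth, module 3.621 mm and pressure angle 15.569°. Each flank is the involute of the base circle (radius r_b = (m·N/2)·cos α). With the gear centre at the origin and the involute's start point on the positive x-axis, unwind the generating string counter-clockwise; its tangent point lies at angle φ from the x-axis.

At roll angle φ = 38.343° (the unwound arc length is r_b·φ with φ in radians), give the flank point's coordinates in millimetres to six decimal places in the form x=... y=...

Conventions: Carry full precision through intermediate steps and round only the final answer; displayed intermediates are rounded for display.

single-mesh involute tooth geometry (23T wheel at module 3.621)
pitch radius r_p = m·N/2 = 3.621·23/2 = 41.641500
base radius r_b = r_p·cos α = 41.641500·cos 15.569° = 40.113587
roll angle φ = 38.343° = 0.66921160 rad
x = r_b·(cos φ + φ·sin φ) = 48.114978
y = r_b·(sin φ − φ·cos φ) = 3.830759

x=48.114978 y=3.830759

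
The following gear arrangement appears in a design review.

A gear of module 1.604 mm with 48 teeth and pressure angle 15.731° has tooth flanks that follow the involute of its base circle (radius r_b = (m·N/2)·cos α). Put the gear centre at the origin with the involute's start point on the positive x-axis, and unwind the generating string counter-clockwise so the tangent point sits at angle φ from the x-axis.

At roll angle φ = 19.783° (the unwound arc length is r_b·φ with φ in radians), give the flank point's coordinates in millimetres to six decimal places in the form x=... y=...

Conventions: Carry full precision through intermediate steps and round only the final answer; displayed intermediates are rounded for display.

x=39.197490 y=0.502386

class = single-mesh tooth geometry [base-circle involute, m = 1.604, 48T]
pitch radius r_p = m·N/2 = 1.604·48/2 = 38.496000
base radius r_b = r_p·cos α = 38.496000·cos 15.731° = 37.054140
roll angle φ = 19.783° = 0.34527849 rad
x = r_b·(cos φ + φ·sin φ) = 39.197490
y = r_b·(sin φ − φ·cos φ) = 0.502386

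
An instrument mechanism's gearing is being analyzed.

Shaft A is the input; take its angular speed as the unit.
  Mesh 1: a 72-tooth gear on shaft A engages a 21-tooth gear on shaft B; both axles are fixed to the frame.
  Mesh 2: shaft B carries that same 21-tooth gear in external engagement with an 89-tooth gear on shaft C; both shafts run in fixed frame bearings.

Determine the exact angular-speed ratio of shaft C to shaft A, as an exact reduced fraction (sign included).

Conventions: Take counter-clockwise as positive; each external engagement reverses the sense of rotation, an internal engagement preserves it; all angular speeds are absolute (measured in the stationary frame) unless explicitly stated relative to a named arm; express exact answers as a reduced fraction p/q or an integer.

72/89

class = fixed-axis compound train [2 meshes; 2 ratios multiply, 2 sense flips]
mesh 1 [72T→21T]: running ratio 24/7, sense −
mesh 2 [21T→89T]: running ratio 72/89, sense +
ω_out/ω_in = 72/89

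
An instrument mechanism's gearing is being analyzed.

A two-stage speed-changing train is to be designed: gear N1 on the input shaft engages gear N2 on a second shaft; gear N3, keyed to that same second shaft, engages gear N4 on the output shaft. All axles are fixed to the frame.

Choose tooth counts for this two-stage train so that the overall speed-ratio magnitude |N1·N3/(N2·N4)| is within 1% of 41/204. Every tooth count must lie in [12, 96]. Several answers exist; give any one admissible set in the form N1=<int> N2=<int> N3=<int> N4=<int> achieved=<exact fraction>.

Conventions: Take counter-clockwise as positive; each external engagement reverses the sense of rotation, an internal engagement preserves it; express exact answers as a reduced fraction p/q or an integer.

class = fixed-axis compound train [2-stage, 41/204 wanted]
target = 41/204 in lowest terms: an exact hit needs N1·N3 = k·41 and N2·N4 = k·204 for one integer k, every count in [12, 96]; additionally prefer no 1:1 stage (N1 ≠ N2, N3 ≠ N4)
k = 1…11: no 1:1-free in-range split of k·41 and k·204 into factor pairs; take k = 12
k = 12: N1·N3 = 492 = 12·41, N2·N4 = 2448 = 34·72
achieved = 12·41/(34·72) = 41/204; |achieved − target| = 0 ≤ 41/20400 ✓

N1=12 N2=34 N3=41 N4=72 achieved=41/204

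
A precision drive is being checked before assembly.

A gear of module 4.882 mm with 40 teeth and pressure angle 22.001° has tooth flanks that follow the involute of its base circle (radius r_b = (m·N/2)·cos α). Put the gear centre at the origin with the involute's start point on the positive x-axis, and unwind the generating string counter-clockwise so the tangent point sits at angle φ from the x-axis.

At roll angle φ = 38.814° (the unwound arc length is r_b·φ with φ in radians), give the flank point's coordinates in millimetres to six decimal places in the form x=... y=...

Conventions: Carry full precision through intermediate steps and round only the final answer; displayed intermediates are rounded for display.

single-mesh involute tooth geometry (40T wheel at module 4.882)
pitch radius r_p = m·N/2 = 4.882·40/2 = 97.640000
base radius r_b = r_p·cos α = 97.640000·cos 22.001° = 90.529593
roll angle φ = 38.814° = 0.67743210 rad
x = r_b·(cos φ + φ·sin φ) = 108.979104
y = r_b·(sin φ − φ·cos φ) = 8.957849

x=108.979104 y=8.957849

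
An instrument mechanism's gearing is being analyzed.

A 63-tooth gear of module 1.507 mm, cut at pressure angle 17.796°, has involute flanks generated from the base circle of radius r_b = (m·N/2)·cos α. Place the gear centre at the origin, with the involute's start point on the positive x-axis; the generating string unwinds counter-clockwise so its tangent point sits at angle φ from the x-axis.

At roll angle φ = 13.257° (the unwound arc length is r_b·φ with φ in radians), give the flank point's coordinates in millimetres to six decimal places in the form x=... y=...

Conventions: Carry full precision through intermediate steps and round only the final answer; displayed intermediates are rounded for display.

recognized (one wheel, involute flank): single-mesh tooth geometry, m = 1.507, N = 63
pitch radius r_p = m·N/2 = 1.507·63/2 = 47.470500
base radius r_b = r_p·cos α = 47.470500·cos 17.796° = 45.199071
roll angle φ = 13.257° = 0.23137830 rad
x = r_b·(cos φ + φ·sin φ) = 46.392813
y = r_b·(sin φ − φ·cos φ) = 0.185630

x=46.392813 y=0.185630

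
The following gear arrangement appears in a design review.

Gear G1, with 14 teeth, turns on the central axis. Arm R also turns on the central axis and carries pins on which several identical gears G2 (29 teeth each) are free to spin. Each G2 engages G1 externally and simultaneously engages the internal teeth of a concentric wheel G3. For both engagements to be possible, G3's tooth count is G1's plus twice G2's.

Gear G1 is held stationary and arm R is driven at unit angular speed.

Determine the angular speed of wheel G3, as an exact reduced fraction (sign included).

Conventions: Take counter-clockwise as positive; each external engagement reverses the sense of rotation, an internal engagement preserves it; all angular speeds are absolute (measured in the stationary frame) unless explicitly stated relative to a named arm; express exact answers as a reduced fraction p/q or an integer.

class = planetary set [G3 = 14+2·29 = 72; Willis about the carrier]
ring teeth: 14 + 2·29 = 72
14(ω_sun−ω_arm) = −72(ω_ring−ω_arm),  ω_sun = 0, ω_arm = 1
ω_ring = 1 − (14/72)(0−1) = 43/36
exact speed ratio = 43/36

43/36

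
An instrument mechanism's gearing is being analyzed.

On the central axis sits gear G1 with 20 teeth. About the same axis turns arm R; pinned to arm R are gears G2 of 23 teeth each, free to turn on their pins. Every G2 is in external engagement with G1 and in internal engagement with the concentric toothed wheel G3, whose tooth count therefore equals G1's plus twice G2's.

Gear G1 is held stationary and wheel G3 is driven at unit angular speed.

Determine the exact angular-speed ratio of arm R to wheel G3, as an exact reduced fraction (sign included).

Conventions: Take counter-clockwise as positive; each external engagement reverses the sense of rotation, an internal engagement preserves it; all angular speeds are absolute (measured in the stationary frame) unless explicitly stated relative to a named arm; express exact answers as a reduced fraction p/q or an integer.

33/43

topology: planetary set — G1 20T / G2 23T / G3 66T, arm = carrier (Willis)
ring teeth: 20 + 2·23 = 66
20(ω_sun−ω_arm) = −66(ω_ring−ω_arm),  ω_sun = 0, ω_ring = 1
20(0−ω_arm) = −66(1−ω_arm)  ⇒  86·ω_arm = 66  ⇒  ω_arm = 33/43
ω_out/ω_in = 33/43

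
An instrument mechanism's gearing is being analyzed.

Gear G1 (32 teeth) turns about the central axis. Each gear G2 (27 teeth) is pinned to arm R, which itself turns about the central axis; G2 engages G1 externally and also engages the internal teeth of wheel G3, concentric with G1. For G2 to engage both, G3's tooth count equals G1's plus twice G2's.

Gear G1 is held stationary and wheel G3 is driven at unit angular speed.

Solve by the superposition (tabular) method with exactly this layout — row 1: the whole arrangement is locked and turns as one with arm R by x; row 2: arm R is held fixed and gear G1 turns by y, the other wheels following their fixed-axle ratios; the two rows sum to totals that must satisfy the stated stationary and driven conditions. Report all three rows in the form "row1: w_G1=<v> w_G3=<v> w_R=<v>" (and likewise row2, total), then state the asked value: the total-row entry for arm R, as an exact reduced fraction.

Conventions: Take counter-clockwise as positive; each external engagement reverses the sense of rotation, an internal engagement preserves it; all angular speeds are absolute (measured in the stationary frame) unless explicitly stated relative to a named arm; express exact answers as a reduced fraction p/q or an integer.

row1: w_G1=43/59 w_G3=43/59 w_R=43/59
row2: w_G1=-43/59 w_G3=16/59 w_R=0
total: w_G1=0 w_G3=1 w_R=43/59
asked value: 43/59

planetary set (32T centre, 27T on arm, 86T internal) — Willis relation
row 1 (train locked, turned with arm): all members turn x
row 2 — arm fixed, fixed-axis ratios: sun y, ring −(32/86)·y, arm 0
boundary: total ω_sun = x + y = 0 and total ω_ring = x − (32/86)·y = 1  ⇒  y = -43/59, x = 43/59
row 2 ring = −(32/86)·(-43/59) = 16/59
totals (row 1 + row 2): sun 43/59 + (-43/59) = 0, ring 43/59 + 16/59 = 1, arm 43/59 + 0 = 43/59
asked cell (total, arm) = 43/59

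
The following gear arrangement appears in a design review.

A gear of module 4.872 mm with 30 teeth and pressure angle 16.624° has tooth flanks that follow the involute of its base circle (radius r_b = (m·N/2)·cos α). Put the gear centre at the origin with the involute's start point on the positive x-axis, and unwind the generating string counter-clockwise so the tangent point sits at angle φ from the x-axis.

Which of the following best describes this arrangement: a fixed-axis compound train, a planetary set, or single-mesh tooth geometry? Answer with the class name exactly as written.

single-mesh tooth geometry

class = single-mesh tooth geometry [base-circle involute, m = 4.872, 30T]
classification: single-mesh tooth geometry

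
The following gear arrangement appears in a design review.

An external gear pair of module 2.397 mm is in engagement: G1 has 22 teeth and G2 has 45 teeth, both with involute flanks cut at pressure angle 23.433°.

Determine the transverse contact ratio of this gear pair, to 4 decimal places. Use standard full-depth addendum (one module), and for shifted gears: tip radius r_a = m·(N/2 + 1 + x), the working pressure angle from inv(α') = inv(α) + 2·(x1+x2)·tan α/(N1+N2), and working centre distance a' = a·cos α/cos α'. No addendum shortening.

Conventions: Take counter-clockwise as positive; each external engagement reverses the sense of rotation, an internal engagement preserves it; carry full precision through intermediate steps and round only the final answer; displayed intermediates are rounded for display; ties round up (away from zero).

1.5253

recognized (one external pair, fixed centres): single-mesh tooth geometry, m = 2.397, N1 = 22, N2 = 45
base radii: r_b1 = 24.192401, r_b2 = 49.484457
tip radii: r_a1 = 28.764000, r_a2 = 56.329500
no profile shift: α' = α, a' = a
action lengths: √(r_a1²−r_b1²) = 15.559416, √(r_a2²−r_b2²) = 26.912843
base pitch p_b = π·m·cos α = 6.909334
CR = (15.559416 + 26.912843 − 80.299500·sin 23.43300°)/6.909334 = 1.525334
contact ratio ≈ 1.5253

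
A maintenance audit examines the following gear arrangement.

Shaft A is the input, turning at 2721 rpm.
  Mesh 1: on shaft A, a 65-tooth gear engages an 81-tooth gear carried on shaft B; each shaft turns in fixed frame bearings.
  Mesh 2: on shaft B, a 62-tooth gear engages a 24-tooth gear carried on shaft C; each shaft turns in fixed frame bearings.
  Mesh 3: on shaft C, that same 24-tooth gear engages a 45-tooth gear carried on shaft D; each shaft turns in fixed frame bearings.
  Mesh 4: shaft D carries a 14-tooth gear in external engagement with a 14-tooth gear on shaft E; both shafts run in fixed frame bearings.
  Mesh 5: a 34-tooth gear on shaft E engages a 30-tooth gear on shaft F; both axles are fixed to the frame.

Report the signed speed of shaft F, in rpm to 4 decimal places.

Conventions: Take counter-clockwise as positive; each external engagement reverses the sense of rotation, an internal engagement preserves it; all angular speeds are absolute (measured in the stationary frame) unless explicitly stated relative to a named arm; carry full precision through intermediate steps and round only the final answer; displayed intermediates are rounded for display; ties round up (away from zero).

5-mesh fixed-axis compound train (all bearings frame-fixed)
mesh 1 [65T→81T]: ω = 2721.0000×65/81 = 2183.5185 rpm, sense flips to −
mesh 2 [62T→24T]: ω = 2183.5185×62/24 = 5640.7562 rpm, sense flips to +
mesh 3 [24T→45T]: ω = 5640.7562×24/45 = 3008.4033 rpm, sense flips to −
mesh 4 [14T→14T]: ω = 3008.4033×14/14 = 3008.4033 rpm, sense flips to +
mesh 5 [34T→30T]: ω = 3008.4033×34/30 = 3409.5237 rpm, sense flips to −
signed output speed = -3409.5237 rpm

-3409.5237 rpm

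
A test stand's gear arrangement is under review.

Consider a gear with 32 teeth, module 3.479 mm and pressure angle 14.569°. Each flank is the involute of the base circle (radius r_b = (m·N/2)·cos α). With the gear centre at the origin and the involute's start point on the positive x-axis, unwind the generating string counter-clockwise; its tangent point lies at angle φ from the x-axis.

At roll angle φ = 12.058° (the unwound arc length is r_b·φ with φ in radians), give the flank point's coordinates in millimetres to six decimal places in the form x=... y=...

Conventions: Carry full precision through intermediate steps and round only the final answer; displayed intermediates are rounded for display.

x=55.054011 y=0.166645

class = single-mesh tooth geometry [base-circle involute, m = 3.479, 32T]
pitch radius r_p = m·N/2 = 3.479·32/2 = 55.664000
base radius r_b = r_p·cos α = 55.664000·cos 14.569° = 53.874147
roll angle φ = 12.058° = 0.21045180 rad
x = r_b·(cos φ + φ·sin φ) = 55.054011
y = r_b·(sin φ − φ·cos φ) = 0.166645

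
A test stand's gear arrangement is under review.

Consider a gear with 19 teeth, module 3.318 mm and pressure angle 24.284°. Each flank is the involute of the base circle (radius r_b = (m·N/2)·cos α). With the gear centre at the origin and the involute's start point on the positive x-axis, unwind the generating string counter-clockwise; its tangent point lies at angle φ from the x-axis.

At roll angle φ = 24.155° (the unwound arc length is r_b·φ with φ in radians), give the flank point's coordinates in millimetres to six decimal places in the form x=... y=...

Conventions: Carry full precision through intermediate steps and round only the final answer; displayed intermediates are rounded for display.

class = single-mesh tooth geometry [base-circle involute, m = 3.318, 19T]
pitch radius r_p = m·N/2 = 3.318·19/2 = 31.521000
base radius r_b = r_p·cos α = 31.521000·cos 24.284° = 28.731964
roll angle φ = 24.155° = 0.42158428 rad
x = r_b·(cos φ + φ·sin φ) = 31.172940
y = r_b·(sin φ − φ·cos φ) = 0.704951

x=31.172940 y=0.704951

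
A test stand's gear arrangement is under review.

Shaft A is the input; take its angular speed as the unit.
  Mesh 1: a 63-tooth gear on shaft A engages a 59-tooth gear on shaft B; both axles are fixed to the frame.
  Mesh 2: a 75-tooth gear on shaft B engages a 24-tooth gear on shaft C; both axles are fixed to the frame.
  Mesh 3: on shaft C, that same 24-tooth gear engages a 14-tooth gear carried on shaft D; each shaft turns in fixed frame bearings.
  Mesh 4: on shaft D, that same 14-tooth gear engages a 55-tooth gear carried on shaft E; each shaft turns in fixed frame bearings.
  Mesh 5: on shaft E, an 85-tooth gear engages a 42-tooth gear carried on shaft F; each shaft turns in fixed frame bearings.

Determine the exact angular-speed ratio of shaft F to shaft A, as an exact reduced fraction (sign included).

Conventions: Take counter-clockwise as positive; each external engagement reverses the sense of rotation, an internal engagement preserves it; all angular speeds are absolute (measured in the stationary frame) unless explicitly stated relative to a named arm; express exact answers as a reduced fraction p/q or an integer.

-3825/1298

class = fixed-axis compound train [5 meshes; 5 ratios multiply, 5 sense flips]
mesh 1 [63T→59T]: running ratio 63/59, sense −
mesh 2 [75T→24T]: running ratio 1575/472, sense +
mesh 3 [24T→14T]: running ratio 675/118, sense −
mesh 4 [14T→55T]: running ratio 945/649, sense +
mesh 5 [85T→42T]: running ratio 3825/1298, sense −
ω_out/ω_in = -3825/1298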